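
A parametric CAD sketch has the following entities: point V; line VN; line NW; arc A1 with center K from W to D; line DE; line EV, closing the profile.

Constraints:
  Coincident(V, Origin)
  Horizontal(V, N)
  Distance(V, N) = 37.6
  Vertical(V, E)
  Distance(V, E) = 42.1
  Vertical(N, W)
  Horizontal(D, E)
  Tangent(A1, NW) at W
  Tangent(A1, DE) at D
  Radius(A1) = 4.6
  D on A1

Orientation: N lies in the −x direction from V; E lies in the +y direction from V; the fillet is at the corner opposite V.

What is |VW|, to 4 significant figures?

53.10

V is at the origin; VN is horizontal with |VN| = 37.6 and N on the −x side, so N = (-37.60, 0.000). V and E share the same x with |VE| = 42.1 and E on the +y side, so E = (0.000, 42.10). The virtual corner opposite V is at (-37.60, 42.10). The tangent condition forces KW to be normal to NW and the tangent condition forces KD to be normal to DE, with radius 4.6, so the center K sits 4.6 in from both sides at K = (-33.00, 37.50). That places the tangent points at W = (-37.60, 37.50) on NW and D = (-33.00, 42.10) on DE. Then |VW| = |W − V| = 53.10.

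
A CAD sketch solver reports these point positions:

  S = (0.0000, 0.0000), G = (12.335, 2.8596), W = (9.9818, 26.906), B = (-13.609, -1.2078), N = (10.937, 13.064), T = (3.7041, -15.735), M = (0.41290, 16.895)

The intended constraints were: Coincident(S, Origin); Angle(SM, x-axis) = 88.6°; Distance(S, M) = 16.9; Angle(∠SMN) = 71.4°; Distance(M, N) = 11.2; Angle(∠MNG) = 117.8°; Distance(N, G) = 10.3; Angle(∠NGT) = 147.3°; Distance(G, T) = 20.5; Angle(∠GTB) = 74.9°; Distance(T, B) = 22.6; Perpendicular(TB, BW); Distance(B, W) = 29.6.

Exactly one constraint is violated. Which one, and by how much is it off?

Distance(B, W) = 29.6 — off by 7.10.

S = (0.00, 0.00) ✓; SM at 88.60° ✓; |SM| = 16.90 ✓; ∠SMN = 71.40° ✓; |MN| = 11.20 ✓; ∠MNG = 117.8° ✓; |NG| = 10.30 ✓; ∠NGT = 147.3° ✓; |GT| = 20.50 ✓; ∠GTB = 74.90° ✓; |TB| = 22.60 ✓; ∠(TB, BW) = 90.00° ✓; |BW| = 36.70 ✗.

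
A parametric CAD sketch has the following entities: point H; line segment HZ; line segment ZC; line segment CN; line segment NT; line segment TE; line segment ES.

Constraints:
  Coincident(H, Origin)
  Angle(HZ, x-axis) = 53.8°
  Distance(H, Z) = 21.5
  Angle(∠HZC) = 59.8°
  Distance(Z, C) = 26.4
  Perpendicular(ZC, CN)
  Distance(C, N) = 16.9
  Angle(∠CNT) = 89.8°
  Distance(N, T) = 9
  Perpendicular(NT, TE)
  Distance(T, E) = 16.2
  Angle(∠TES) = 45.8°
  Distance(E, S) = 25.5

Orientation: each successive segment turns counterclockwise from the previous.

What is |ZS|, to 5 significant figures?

40.192

H is at the origin; HZ runs at 53.8° with length 21.5, so Z = (12.698, 17.350). ∠HZC = 59.8° gives ZC at 174.00° from the x-axis; with |ZC| = 26.4, C = (-13.557, 20.109). ZC ⟂ CN, so CN runs at -96.000°; with |CN| = 16.9, N = (-15.324, 3.3018). ∠CNT = 89.8° gives NT at -5.8000° from the x-axis; with |NT| = 9.0, T = (-6.3700, 2.3923). NT is perpendicular to TE, so TE runs at 84.200°; with |TE| = 16.2, E = (-4.7328, 18.509). ∠TES = 45.8° gives ES at -141.60° from the x-axis; with |ES| = 25.5, S = (-24.717, 2.6701). Then |ZS| = |S − Z| = 40.192.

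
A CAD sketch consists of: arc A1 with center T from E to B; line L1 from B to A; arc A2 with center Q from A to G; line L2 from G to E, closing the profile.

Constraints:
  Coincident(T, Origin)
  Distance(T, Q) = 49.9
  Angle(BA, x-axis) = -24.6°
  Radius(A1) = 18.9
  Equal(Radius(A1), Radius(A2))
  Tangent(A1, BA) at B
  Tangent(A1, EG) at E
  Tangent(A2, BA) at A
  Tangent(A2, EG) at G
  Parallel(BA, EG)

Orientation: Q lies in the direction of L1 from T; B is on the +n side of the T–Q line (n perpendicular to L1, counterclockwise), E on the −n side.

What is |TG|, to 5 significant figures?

53.359

Tangency of A1 to both parallel lines with radius 18.9 puts B and E at T ± 18.9·n: B = (7.8677, 17.185), E = (-7.8677, -17.185). Equal radii place A and G the same way about Q: A = Q + 18.9·n = (53.239, -3.5878), G = Q − 18.9·n = (37.503, -37.957). Then |TG| = |G − T| = 53.359.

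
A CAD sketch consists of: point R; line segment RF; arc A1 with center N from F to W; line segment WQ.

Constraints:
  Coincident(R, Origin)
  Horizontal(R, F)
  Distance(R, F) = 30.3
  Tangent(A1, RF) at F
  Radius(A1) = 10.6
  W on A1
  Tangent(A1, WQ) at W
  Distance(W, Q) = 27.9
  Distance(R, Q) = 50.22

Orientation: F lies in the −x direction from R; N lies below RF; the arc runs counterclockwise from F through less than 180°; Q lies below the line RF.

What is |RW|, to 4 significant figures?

42.69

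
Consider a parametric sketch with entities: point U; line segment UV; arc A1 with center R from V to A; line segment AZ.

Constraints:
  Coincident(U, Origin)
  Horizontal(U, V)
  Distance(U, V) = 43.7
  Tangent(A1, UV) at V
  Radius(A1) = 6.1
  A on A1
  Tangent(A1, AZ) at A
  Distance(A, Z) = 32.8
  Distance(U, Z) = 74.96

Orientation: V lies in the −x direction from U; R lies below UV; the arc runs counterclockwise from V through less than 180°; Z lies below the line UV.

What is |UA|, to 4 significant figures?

48.28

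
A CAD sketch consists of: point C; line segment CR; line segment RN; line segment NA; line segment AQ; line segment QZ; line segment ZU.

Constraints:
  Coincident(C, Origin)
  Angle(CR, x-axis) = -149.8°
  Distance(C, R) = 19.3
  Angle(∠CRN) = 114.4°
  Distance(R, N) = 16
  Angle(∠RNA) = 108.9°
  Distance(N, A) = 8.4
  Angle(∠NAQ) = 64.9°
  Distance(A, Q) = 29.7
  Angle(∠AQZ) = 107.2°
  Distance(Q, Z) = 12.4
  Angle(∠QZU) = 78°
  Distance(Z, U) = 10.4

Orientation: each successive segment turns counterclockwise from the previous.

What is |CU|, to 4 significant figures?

25.37

∠AQZ = 107.2° gives QZ at 174.8° from the x-axis; with |QZ| = 12.4, Z = (-25.41, 2.645). ∠QZU = 78.0° gives ZU at -83.20° from the x-axis; with |ZU| = 10.4, U = (-24.17, -7.682). Then |CU| = |U − C| = 25.37.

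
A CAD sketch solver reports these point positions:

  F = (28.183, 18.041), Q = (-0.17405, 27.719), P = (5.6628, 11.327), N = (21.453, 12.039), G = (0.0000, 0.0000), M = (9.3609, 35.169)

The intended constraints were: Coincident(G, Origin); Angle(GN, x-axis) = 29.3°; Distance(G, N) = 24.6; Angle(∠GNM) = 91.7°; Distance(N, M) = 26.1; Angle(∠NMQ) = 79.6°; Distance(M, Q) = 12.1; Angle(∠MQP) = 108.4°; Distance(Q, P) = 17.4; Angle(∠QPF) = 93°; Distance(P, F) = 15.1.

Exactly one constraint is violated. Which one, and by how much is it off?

Distance(P, F) = 15.1 — off by 8.40.

G = (0.00, 0.00) ✓; GN at 29.30° ✓; |GN| = 24.60 ✓; ∠GNM = 91.70° ✓; |NM| = 26.10 ✓; ∠NMQ = 79.60° ✓; |MQ| = 12.10 ✓; ∠MQP = 108.4° ✓; |QP| = 17.40 ✓; ∠QPF = 93.00° ✓; |PF| = 23.50 ✗.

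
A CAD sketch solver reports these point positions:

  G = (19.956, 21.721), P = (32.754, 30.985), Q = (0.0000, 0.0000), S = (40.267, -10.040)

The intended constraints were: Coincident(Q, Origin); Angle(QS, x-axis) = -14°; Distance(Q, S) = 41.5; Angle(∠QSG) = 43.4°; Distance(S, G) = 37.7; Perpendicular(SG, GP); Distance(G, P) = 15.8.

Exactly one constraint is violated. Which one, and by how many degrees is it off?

Perpendicular(SG, GP) — off by 3.30°.

Q = (0.00, 0.00) ✓; QS at -14.00° ✓; |QS| = 41.50 ✓; ∠QSG = 43.40° ✓; |SG| = 37.70 ✓; ∠(SG, GP) = 86.70° ✗; |GP| = 15.80 ✓.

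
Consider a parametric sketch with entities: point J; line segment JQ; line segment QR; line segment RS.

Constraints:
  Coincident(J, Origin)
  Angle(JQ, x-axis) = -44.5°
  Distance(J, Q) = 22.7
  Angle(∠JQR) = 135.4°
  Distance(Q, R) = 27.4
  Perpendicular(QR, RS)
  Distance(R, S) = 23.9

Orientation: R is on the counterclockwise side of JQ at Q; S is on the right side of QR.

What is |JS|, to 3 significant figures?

59.0

J is at the origin; JQ runs at -44.5° with length 22.7, so Q = 22.7·(cos -44.5°, sin -44.5°) = (16.2, -15.9). ∠JQR = 135.4°, so QR runs at -44.5° + (180° − 135.4°) = 0.100° from the x-axis; with |QR| = 27.4, R = Q + 27.4·(cos 0.100°, sin 0.100°) = (43.6, -15.9). QR is perpendicular to RS; with |RS| = 23.9 on the right of QR, S = R + 23.9·(0.00175, -1.00) = (43.6, -39.8). Then |JS| = |S − J| = 59.0.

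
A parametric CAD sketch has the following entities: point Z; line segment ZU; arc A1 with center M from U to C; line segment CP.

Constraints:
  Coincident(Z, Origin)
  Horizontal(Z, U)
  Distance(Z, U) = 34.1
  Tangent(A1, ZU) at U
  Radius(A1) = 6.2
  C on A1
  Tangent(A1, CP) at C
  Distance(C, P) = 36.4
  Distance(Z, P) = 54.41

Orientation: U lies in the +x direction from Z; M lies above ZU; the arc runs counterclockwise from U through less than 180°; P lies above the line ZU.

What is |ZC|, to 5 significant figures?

40.859

Checks: Z = (0.00, 0.00) ✓; |MC| = 6.200 ✓; ∠(MC, CP) = 90.00° ✓; |CP| = 36.40 ✓; |ZP| = 54.41 ✓.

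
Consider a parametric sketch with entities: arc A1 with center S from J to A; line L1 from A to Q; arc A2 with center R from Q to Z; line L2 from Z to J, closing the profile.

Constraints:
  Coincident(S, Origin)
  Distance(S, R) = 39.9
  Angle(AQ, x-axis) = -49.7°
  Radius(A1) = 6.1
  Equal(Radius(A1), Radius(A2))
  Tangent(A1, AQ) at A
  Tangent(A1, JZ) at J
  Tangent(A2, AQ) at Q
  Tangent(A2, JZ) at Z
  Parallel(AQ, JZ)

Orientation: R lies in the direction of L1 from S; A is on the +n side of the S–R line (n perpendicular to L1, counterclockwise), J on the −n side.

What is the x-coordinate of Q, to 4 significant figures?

30.46

The slot axis is L1's direction at -49.7°, so u = (cos -49.7°, sin -49.7°) = (0.6468, -0.7627) and n = (−sin -49.7°, cos -49.7°) = (0.7627, 0.6468). S is at the origin and R lies 39.9 along u from S, so R = 39.9·u = (25.81, -30.43). Tangency of A1 to both parallel lines with radius 6.1 puts A and J at S ± 6.1·n: A = (4.652, 3.945), J = (-4.652, -3.945). Equal radii place Q and Z the same way about R: Q = R + 6.1·n = (30.46, -26.49), Z = R − 6.1·n = (21.15, -34.38). So Q.x = 30.46.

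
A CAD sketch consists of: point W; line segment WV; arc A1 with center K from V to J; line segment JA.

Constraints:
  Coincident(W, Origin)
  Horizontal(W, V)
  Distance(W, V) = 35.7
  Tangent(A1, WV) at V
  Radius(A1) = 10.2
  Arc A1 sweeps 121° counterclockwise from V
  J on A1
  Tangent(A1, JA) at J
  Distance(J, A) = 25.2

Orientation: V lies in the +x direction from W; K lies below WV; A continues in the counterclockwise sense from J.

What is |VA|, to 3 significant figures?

37.3

W is at the origin; W and V share the same y with |WV| = 35.7 and V on the +x side, so V = (35.7, 0.00). Since A1 is tangent to WV there, KV ⟂ WV, so K = V + (0, -10.2) = (35.7, -10.2). On A1, V sits at bearing 90° from K; a 121° counterclockwise sweep puts J at bearing 211°, so J = K + 10.2·(cos 211°, sin 211°) = (27.0, -15.5). Tangency of A1 to JA means the radius KJ is perpendicular to JA, so JA runs along (−sin 211°, cos 211°); with |JA| = 25.2, A = (39.9, -37.1). Then |VA| = |A − V| = 37.3.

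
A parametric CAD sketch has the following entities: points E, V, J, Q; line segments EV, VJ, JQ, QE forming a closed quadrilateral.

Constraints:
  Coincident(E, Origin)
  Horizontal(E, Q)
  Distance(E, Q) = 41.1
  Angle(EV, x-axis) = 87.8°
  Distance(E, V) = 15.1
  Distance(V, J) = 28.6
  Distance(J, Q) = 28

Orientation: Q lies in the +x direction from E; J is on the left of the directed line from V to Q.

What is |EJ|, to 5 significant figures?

36.904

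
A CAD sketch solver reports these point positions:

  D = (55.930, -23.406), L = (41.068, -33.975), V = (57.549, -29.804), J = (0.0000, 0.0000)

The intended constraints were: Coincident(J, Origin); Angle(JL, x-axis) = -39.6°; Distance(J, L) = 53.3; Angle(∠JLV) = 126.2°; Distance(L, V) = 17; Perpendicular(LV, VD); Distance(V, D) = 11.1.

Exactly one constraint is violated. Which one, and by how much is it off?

Distance(V, D) = 11.1 — off by 4.50.

J = (0.00, 0.00) ✓; JL at -39.60° ✓; |JL| = 53.30 ✓; ∠JLV = 126.2° ✓; |LV| = 17.00 ✓; ∠(LV, VD) = 90.00° ✓; |VD| = 6.600 ✗.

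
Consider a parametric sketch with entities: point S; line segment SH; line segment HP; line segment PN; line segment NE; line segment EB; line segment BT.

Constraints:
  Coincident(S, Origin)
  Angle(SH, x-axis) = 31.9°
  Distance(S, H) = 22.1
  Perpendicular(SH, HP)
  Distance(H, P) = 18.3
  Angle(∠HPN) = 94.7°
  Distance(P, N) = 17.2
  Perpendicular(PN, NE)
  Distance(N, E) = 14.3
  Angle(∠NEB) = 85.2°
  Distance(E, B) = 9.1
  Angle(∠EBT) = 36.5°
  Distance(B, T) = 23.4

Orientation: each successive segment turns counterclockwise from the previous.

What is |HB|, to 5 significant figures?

10.717

S is at the origin; SH runs at 31.9° with length 22.1, so H = (18.762, 11.678). The perpendicularity gives HP at right angles to SH, so HP runs at 121.90°; with |HP| = 18.3, P = (9.0919, 27.215). ∠HPN = 94.7° gives PN at -152.80° from the x-axis; with |PN| = 17.2, N = (-6.2061, 19.353). The perpendicularity gives NE at right angles to PN, so NE runs at -62.800°; with |NE| = 14.3, E = (0.33039, 6.6339). ∠NEB = 85.2° gives EB at 32.000° from the x-axis; with |EB| = 9.1, B = (8.0476, 11.456). Then |HB| = |B − H| = 10.717.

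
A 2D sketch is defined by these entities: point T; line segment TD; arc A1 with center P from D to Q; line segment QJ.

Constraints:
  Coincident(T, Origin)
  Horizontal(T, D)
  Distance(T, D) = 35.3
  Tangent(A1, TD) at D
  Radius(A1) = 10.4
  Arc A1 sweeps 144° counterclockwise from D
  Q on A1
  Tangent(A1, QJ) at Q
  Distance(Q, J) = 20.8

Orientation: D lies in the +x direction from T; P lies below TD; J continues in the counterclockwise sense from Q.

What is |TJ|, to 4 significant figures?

55.51

On A1, D sits at bearing 90° from P; a 144° counterclockwise sweep puts Q at bearing 234°, so Q = P + 10.4·(cos 234°, sin 234°) = (29.19, -18.81). The tangent condition forces PQ to be normal to QJ, so QJ runs along (−sin 234°, cos 234°); with |QJ| = 20.8, J = (46.01, -31.04). Then |TJ| = |J − T| = 55.51.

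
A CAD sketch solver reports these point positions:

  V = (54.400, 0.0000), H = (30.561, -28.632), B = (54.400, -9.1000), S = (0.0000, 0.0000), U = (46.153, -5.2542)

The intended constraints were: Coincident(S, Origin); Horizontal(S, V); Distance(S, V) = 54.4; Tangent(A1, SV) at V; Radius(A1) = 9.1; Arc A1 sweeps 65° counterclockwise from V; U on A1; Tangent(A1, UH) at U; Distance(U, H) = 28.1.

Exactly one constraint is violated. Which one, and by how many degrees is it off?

Tangent(A1, UH) at U — off by 8.70°.

S = (0.00, 0.00) ✓; S.y = 0.00, V.y = 0.00 ✓; |SV| = 54.40 ✓; ∠(BV, VS) = 90.00° ✓; |BV| = 9.100 ✓; bearing(B→U) − bearing(B→V) = 65.00° ✓; |BU| = 9.100 ✓; ∠(BU, UH) = 98.70° ✗; |UH| = 28.10 ✓.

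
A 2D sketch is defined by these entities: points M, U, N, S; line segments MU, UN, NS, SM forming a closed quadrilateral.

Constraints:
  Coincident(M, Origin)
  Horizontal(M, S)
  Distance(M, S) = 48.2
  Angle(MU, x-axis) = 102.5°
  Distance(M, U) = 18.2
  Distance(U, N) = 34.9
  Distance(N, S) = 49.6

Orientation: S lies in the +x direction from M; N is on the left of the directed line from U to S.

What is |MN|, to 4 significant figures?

46.92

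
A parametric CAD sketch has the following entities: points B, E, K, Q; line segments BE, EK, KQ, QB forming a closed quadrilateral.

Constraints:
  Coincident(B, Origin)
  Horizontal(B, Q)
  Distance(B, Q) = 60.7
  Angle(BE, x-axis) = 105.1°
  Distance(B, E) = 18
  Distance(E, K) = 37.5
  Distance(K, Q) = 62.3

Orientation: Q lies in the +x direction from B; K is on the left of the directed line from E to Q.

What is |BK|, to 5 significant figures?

50.149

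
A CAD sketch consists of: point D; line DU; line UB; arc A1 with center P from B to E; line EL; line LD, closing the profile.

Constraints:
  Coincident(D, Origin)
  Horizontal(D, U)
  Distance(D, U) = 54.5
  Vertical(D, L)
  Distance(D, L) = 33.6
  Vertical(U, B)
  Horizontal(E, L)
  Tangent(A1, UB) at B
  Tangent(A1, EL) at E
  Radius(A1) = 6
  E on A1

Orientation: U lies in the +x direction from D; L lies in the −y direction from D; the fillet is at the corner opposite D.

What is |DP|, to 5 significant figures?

55.803

D is at the origin; D and U share the same y with |DU| = 54.5 and U on the +x side, so U = (54.500, 0.0000). DL is vertical with |DL| = 33.6 and L on the −y side, so L = (0.0000, -33.600). The virtual corner opposite D is at (54.500, -33.600). Since A1 is tangent to UB there, PB ⟂ UB and A1 meets EL tangentially, so PE is at right angles to EL, with radius 6.0, so the center P sits 6.0 in from both sides at P = (48.500, -27.600). Then |DP| = |P − D| = 55.803.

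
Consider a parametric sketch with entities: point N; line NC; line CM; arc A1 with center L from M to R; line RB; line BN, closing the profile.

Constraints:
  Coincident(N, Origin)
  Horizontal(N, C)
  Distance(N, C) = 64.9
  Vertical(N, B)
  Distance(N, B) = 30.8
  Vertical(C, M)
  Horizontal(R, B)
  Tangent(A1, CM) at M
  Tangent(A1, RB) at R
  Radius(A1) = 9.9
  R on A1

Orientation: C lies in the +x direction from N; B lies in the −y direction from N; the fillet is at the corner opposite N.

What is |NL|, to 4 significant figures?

58.84

N and B share the same x with |NB| = 30.8 and B on the −y side, so B = (0.000, -30.80). The virtual corner opposite N is at (64.90, -30.80). Tangency of A1 to CM means the radius LM is perpendicular to CM and the tangent condition forces LR to be normal to RB, with radius 9.9, so the center L sits 9.9 in from both sides at L = (55.00, -20.90). Then |NL| = |L − N| = 58.84.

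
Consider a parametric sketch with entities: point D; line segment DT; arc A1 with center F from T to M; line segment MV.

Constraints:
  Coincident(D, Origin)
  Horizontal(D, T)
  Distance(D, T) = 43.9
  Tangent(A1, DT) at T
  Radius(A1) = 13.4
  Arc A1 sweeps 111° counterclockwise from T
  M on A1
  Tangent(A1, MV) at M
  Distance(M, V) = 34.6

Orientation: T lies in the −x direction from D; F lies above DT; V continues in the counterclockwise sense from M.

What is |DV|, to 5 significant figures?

66.844

D is at the origin; DT is horizontal with |DT| = 43.9 and T on the −x side, so T = (-43.900, 0.0000). Since A1 is tangent to DT there, FT ⟂ DT, so F = T + (0, 13.4) = (-43.900, 13.400). On A1, T sits at bearing -90° from F; a 111° counterclockwise sweep puts M at bearing 21°, so M = F + 13.4·(cos 21°, sin 21°) = (-31.390, 18.202). Tangency of A1 to MV means the radius FM is perpendicular to MV, so MV runs along (−sin 21°, cos 21°); with |MV| = 34.6, V = (-43.790, 50.504). Then |DV| = |V − D| = 66.844.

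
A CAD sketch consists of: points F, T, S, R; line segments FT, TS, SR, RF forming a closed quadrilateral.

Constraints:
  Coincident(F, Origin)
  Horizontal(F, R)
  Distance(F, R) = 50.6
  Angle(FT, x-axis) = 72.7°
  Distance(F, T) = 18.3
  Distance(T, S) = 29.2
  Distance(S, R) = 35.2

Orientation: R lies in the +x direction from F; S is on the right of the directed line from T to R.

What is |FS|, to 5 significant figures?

19.197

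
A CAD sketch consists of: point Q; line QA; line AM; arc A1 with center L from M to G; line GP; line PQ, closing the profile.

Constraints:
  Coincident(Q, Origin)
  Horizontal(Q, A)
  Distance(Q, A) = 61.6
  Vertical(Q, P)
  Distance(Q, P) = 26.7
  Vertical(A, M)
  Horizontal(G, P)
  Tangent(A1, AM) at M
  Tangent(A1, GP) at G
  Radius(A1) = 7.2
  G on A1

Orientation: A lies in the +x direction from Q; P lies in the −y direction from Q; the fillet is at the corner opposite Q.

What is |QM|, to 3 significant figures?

64.6

The virtual corner opposite Q is at (61.6, -26.7). Tangency of A1 to AM means the radius LM is perpendicular to AM and A1 meets GP tangentially, so LG is at right angles to GP, with radius 7.2, so the center L sits 7.2 in from both sides at L = (54.4, -19.5). That places the tangent points at M = (61.6, -19.5) on AM and G = (54.4, -26.7) on GP. Then |QM| = |M − Q| = 64.6.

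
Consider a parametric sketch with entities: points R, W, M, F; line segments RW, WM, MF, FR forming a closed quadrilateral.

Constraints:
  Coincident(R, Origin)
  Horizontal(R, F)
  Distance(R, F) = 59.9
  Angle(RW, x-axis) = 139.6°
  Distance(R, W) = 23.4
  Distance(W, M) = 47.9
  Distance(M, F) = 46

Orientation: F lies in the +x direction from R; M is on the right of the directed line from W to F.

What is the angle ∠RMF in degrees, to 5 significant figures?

112.66°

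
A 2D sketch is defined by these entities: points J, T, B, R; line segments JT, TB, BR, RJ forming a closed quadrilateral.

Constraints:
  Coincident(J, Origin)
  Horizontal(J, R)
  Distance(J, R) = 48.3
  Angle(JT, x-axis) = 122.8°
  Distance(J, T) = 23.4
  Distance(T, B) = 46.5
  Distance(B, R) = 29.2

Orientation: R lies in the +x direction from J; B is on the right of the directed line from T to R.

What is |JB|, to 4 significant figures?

24.58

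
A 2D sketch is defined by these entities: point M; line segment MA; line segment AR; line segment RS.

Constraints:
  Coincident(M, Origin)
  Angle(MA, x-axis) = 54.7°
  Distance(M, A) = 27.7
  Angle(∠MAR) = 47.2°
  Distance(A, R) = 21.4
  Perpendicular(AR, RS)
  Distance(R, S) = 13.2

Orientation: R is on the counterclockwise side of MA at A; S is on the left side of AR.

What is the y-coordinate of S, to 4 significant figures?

6.727

M is at the origin; MA runs at 54.7° with length 27.7, so A = 27.7·(cos 54.7°, sin 54.7°) = (16.01, 22.61). ∠MAR = 47.2°, so AR runs at 54.7° + (180° − 47.2°) = 187.5° from the x-axis; with |AR| = 21.4, R = A + 21.4·(cos 187.5°, sin 187.5°) = (-5.210, 19.81). AR is perpendicular to RS; with |RS| = 13.2 on the left of AR, S = R + 13.2·(0.1305, -0.9914) = (-3.487, 6.727). So S.y = 6.727.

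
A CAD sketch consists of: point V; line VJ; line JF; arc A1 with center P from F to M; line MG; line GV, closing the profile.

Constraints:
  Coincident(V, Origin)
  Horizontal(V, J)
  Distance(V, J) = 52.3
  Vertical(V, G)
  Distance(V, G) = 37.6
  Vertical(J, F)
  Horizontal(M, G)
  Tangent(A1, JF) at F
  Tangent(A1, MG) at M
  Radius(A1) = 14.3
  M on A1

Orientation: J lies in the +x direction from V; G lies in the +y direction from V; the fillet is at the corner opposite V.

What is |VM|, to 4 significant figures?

53.46

The virtual corner opposite V is at (52.30, 37.60). Since A1 is tangent to JF there, PF ⟂ JF and A1 meets MG tangentially, so PM is at right angles to MG, with radius 14.3, so the center P sits 14.3 in from both sides at P = (38.00, 23.30). That places the tangent points at F = (52.30, 23.30) on JF and M = (38.00, 37.60) on MG. Then |VM| = |M − V| = 53.46.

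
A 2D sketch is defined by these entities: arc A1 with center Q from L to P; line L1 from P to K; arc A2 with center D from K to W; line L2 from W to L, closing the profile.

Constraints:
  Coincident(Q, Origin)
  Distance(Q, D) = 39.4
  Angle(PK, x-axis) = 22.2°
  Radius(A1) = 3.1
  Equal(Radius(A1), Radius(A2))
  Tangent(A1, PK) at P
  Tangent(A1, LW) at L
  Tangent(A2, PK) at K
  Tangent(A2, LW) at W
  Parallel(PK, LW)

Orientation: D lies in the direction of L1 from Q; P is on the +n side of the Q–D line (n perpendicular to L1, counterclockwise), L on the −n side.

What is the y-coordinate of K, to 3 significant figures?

17.8

The slot axis is L1's direction at 22.2°, so u = (cos 22.2°, sin 22.2°) = (0.926, 0.378) and n = (−sin 22.2°, cos 22.2°) = (-0.378, 0.926). Q is at the origin and D lies 39.4 along u from Q, so D = 39.4·u = (36.5, 14.9). Tangency of A1 to both parallel lines with radius 3.1 puts P and L at Q ± 3.1·n: P = (-1.17, 2.87), L = (1.17, -2.87). Equal radii place K and W the same way about D: K = D + 3.1·n = (35.3, 17.8), W = D − 3.1·n = (37.7, 12.0). So K.y = 17.8.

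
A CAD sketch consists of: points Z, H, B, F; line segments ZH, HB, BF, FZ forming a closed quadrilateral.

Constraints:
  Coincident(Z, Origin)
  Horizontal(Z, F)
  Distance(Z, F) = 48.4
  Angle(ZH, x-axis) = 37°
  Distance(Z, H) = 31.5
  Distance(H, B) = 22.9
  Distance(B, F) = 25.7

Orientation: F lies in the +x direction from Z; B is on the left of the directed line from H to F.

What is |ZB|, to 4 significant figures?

53.60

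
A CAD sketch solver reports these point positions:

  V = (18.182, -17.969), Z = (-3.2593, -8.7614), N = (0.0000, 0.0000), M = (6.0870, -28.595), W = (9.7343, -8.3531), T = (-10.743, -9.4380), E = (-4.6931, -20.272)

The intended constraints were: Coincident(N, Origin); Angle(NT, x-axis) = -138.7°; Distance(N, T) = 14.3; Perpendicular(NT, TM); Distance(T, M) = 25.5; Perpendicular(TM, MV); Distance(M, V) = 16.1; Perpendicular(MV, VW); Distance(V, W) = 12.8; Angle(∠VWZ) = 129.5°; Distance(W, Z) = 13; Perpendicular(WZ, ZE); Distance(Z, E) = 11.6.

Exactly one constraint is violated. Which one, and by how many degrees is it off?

Perpendicular(WZ, ZE) — off by 8.90°.

N = (0.00, 0.00) ✓; NT at -138.7° ✓; |NT| = 14.30 ✓; ∠(NT, TM) = 90.00° ✓; |TM| = 25.50 ✓; ∠(TM, MV) = 90.00° ✓; |MV| = 16.10 ✓; ∠(MV, VW) = 90.00° ✓; |VW| = 12.80 ✓; ∠VWZ = 129.5° ✓; |WZ| = 13.00 ✓; ∠(WZ, ZE) = 81.10° ✗; |ZE| = 11.60 ✓.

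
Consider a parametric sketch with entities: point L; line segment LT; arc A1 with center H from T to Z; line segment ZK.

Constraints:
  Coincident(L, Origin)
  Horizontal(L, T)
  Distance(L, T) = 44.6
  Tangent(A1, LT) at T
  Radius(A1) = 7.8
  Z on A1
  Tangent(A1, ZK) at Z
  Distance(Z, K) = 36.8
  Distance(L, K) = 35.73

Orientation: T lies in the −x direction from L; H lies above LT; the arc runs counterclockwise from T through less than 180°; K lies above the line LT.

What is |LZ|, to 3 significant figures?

38.6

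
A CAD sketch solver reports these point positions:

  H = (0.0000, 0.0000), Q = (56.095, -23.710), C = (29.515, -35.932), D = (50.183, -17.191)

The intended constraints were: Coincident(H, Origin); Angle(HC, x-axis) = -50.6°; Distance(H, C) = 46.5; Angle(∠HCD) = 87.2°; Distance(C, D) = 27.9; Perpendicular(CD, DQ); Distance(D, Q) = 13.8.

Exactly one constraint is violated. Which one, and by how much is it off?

Distance(D, Q) = 13.8 — off by 5.00.

H = (0.00, 0.00) ✓; HC at -50.60° ✓; |HC| = 46.50 ✓; ∠HCD = 87.20° ✓; |CD| = 27.90 ✓; ∠(CD, DQ) = 90.00° ✓; |DQ| = 8.801 ✗.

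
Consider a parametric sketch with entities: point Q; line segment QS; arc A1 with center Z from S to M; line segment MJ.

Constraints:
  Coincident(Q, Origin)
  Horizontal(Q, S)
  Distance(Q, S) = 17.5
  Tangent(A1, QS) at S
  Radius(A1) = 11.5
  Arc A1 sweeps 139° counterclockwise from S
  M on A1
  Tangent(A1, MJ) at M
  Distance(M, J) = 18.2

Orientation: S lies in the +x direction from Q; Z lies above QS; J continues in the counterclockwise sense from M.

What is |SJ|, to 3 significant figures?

32.7

Q is at the origin; QS is horizontal with |QS| = 17.5 and S on the +x side, so S = (17.5, 0.00). Tangency of A1 to QS means the radius ZS is perpendicular to QS, so Z = S + (0, 11.5) = (17.5, 11.5). On A1, S sits at bearing -90° from Z; a 139° counterclockwise sweep puts M at bearing 49°, so M = Z + 11.5·(cos 49°, sin 49°) = (25.0, 20.2). Tangency of A1 to MJ means the radius ZM is perpendicular to MJ, so MJ runs along (−sin 49°, cos 49°); with |MJ| = 18.2, J = (11.3, 32.1). Then |SJ| = |J − S| = 32.7.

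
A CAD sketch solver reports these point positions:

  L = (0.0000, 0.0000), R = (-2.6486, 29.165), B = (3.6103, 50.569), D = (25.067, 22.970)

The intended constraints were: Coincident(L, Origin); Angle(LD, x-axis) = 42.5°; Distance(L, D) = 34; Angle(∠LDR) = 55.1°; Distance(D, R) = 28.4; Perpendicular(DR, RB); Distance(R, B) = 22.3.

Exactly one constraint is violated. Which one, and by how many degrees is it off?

Perpendicular(DR, RB) — off by 3.70°.

L = (0.00, 0.00) ✓; LD at 42.50° ✓; |LD| = 34.00 ✓; ∠LDR = 55.10° ✓; |DR| = 28.40 ✓; ∠(DR, RB) = 93.70° ✗; |RB| = 22.30 ✓.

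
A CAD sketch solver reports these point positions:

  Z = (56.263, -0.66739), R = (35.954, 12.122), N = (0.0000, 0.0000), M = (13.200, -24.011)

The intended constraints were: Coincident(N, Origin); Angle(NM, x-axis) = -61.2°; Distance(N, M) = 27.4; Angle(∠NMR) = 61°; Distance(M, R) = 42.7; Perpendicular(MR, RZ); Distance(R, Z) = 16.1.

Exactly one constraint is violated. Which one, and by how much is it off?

Distance(R, Z) = 16.1 — off by 7.90.

N = (0.00, 0.00) ✓; NM at -61.20° ✓; |NM| = 27.40 ✓; ∠NMR = 61.00° ✓; |MR| = 42.70 ✓; ∠(MR, RZ) = 90.00° ✓; |RZ| = 24.00 ✗.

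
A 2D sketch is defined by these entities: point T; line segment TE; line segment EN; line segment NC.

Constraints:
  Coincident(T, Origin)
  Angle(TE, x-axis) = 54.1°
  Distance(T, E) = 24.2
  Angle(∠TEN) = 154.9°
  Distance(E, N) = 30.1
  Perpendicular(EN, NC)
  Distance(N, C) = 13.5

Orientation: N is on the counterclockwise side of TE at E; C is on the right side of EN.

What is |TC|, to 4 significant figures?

57.19

T is at the origin; TE runs at 54.1° with length 24.2, so E = 24.2·(cos 54.1°, sin 54.1°) = (14.19, 19.60). ∠TEN = 154.9°, so EN runs at 54.1° + (180° − 154.9°) = 79.20° from the x-axis; with |EN| = 30.1, N = E + 30.1·(cos 79.20°, sin 79.20°) = (19.83, 49.17). The perpendicularity gives NC at right angles to EN; with |NC| = 13.5 on the right of EN, C = N + 13.5·(0.9823, -0.1874) = (33.09, 46.64). Then |TC| = |C − T| = 57.19.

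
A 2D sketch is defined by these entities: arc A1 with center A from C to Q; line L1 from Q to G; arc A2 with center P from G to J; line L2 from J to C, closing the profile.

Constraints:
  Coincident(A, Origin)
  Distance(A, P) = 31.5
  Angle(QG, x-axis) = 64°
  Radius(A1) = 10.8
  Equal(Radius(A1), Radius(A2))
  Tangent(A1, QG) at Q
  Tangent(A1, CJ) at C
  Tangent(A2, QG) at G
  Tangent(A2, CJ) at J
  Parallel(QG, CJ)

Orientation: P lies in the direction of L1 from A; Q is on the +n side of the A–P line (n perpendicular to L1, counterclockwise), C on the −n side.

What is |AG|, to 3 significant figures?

33.3

Tangency of A1 to both parallel lines with radius 10.8 puts Q and C at A ± 10.8·n: Q = (-9.71, 4.73), C = (9.71, -4.73). Equal radii place G and J the same way about P: G = P + 10.8·n = (4.10, 33.0), J = P − 10.8·n = (23.5, 23.6). Then |AG| = |G − A| = 33.3.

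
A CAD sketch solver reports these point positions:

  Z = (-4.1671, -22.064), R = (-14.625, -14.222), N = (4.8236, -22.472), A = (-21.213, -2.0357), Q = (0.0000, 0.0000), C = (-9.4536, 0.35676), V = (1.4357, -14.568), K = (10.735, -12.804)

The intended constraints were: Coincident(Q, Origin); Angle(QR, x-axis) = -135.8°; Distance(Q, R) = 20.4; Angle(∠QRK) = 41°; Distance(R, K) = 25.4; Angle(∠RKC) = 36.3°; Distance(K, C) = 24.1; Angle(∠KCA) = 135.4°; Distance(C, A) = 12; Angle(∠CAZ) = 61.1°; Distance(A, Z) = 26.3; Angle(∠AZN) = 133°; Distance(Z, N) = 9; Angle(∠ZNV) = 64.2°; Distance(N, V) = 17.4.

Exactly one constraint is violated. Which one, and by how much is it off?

Distance(N, V) = 17.4 — off by 8.80.

Q = (0.00, 0.00) ✓; QR at -135.8° ✓; |QR| = 20.40 ✓; ∠QRK = 41.00° ✓; |RK| = 25.40 ✓; ∠RKC = 36.30° ✓; |KC| = 24.10 ✓; ∠KCA = 135.4° ✓; |CA| = 12.00 ✓; ∠CAZ = 61.10° ✓; |AZ| = 26.30 ✓; ∠AZN = 133.0° ✓; |ZN| = 9.000 ✓; ∠ZNV = 64.20° ✓; |NV| = 8.599 ✗.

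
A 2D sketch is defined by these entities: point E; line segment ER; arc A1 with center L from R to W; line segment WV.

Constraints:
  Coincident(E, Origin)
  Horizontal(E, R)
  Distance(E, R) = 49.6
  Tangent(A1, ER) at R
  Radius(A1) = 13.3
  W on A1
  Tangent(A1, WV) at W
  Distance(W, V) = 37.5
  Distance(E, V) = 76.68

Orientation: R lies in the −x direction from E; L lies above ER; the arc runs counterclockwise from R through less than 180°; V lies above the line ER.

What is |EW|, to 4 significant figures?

42.70

E is at the origin; E and R share the same y with |ER| = 49.6 and R on the −x side, so R = (-49.60, 0.000). Since A1 is tangent to ER there, LR ⟂ ER, so L = R + (0, 13.3) = (-49.60, 13.30). Since LW ⟂ WV (tangency), |LV| = √(13.3² + 37.5²) = 39.79 regardless of where W sits on A1. So V lies on both circle(E, 76.68) and circle(L, 39.79); the above-ER intersection is V = (-55.79, 52.60). W is the foot of the tangent from V: W = (-37.91, 19.64).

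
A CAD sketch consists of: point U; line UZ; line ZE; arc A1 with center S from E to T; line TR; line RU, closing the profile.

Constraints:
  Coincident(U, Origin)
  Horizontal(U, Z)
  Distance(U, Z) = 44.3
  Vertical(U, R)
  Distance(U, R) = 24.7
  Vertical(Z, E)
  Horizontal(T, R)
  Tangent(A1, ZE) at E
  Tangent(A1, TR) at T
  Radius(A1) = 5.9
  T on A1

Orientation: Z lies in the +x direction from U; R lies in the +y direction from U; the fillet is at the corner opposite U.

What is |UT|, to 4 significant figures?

45.66

The virtual corner opposite U is at (44.30, 24.70). The tangent condition forces SE to be normal to ZE and A1 meets TR tangentially, so ST is at right angles to TR, with radius 5.9, so the center S sits 5.9 in from both sides at S = (38.40, 18.80). That places the tangent points at E = (44.30, 18.80) on ZE and T = (38.40, 24.70) on TR. Then |UT| = |T − U| = 45.66.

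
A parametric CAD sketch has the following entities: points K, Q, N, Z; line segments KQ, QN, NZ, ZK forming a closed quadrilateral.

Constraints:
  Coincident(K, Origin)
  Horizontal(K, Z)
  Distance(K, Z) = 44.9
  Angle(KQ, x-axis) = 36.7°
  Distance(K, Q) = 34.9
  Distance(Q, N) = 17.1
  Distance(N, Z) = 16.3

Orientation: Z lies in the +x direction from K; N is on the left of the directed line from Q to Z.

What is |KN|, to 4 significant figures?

47.35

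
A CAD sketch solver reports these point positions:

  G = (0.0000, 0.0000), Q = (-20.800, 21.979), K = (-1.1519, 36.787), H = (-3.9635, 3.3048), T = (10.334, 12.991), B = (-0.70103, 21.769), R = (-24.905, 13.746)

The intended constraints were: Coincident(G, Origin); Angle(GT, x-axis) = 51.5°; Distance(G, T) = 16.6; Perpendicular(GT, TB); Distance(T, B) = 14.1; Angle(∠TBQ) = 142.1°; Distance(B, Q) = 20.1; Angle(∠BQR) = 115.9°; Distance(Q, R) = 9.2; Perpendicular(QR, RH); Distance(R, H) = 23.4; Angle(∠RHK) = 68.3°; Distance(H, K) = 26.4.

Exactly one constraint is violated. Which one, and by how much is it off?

Distance(H, K) = 26.4 — off by 7.20.

G = (0.00, 0.00) ✓; GT at 51.50° ✓; |GT| = 16.60 ✓; ∠(GT, TB) = 90.00° ✓; |TB| = 14.10 ✓; ∠TBQ = 142.1° ✓; |BQ| = 20.10 ✓; ∠BQR = 115.9° ✓; |QR| = 9.200 ✓; ∠(QR, RH) = 90.00° ✓; |RH| = 23.40 ✓; ∠RHK = 68.30° ✓; |HK| = 33.60 ✗.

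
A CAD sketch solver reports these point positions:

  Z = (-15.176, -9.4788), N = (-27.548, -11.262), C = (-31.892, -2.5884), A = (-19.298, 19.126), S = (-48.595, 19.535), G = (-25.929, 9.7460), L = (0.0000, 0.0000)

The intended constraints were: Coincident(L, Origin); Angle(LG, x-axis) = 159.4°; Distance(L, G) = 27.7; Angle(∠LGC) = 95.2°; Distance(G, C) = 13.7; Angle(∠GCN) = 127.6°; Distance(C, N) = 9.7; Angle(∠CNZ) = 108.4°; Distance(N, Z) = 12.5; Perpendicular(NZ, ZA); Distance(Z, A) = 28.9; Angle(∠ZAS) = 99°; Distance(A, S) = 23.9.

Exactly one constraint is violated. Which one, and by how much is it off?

Distance(A, S) = 23.9 — off by 5.40.

L = (0.00, 0.00) ✓; LG at 159.4° ✓; |LG| = 27.70 ✓; ∠LGC = 95.20° ✓; |GC| = 13.70 ✓; ∠GCN = 127.6° ✓; |CN| = 9.701 ✓; ∠CNZ = 108.4° ✓; |NZ| = 12.50 ✓; ∠(NZ, ZA) = 90.00° ✓; |ZA| = 28.90 ✓; ∠ZAS = 99.00° ✓; |AS| = 29.30 ✗.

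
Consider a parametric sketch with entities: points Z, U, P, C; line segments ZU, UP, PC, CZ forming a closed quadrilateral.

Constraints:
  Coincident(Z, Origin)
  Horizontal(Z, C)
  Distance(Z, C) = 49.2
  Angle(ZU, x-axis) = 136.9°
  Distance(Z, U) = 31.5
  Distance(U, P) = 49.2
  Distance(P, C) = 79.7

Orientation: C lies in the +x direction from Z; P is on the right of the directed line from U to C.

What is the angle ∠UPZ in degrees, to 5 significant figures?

39.809°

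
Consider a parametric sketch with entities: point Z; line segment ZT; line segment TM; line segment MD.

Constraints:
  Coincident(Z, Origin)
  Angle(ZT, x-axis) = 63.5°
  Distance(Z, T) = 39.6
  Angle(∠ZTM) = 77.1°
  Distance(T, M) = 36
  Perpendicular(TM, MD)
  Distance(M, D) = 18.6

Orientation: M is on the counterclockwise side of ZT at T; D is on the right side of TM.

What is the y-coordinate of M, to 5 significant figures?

43.905

Z is at the origin; ZT runs at 63.5° with length 39.6, so T = 39.6·(cos 63.5°, sin 63.5°) = (17.669, 35.439). ∠ZTM = 77.1°, so TM runs at 63.5° + (180° − 77.1°) = 166.40° from the x-axis; with |TM| = 36.0, M = T + 36.0·(cos 166.40°, sin 166.40°) = (-17.321, 43.905). So M.y = 43.905.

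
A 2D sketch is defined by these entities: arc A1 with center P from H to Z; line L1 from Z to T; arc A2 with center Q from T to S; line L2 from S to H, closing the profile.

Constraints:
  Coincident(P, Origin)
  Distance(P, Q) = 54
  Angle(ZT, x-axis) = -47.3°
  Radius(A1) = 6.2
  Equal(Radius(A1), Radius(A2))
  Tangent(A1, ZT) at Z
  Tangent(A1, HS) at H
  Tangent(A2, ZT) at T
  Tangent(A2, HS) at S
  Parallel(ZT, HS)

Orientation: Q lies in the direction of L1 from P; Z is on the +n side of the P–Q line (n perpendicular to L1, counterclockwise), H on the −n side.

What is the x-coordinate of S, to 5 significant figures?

32.064

Tangency of A1 to both parallel lines with radius 6.2 puts Z and H at P ± 6.2·n: Z = (4.5565, 4.2046), H = (-4.5565, -4.2046). Equal radii place T and S the same way about Q: T = Q + 6.2·n = (41.177, -35.481), S = Q − 6.2·n = (32.064, -43.890). So S.x = 32.064.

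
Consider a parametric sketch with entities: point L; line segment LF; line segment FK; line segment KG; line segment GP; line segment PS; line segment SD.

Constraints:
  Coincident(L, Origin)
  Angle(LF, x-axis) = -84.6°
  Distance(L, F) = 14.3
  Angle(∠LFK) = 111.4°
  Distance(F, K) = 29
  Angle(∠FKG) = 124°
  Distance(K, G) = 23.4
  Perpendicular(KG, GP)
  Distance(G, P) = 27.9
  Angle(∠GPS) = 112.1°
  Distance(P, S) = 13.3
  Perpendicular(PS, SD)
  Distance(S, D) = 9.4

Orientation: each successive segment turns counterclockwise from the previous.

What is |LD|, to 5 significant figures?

19.481

L is at the origin; LF runs at -84.6° with length 14.3, so F = (1.3457, -14.237). ∠LFK = 111.4° gives FK at -16.000° from the x-axis; with |FK| = 29.0, K = (29.222, -22.230). ∠FKG = 124.0° gives KG at 40.000° from the x-axis; with |KG| = 23.4, G = (47.148, -7.1888). KG ⟂ GP, so GP runs at 130.00°; with |GP| = 27.9, P = (29.214, 14.184). ∠GPS = 112.1° gives PS at -162.10° from the x-axis; with |PS| = 13.3, S = (16.558, 10.096). PS is perpendicular to SD, so SD runs at -72.100°; with |SD| = 9.4, D = (19.447, 1.1510). Then |LD| = |D − L| = 19.481.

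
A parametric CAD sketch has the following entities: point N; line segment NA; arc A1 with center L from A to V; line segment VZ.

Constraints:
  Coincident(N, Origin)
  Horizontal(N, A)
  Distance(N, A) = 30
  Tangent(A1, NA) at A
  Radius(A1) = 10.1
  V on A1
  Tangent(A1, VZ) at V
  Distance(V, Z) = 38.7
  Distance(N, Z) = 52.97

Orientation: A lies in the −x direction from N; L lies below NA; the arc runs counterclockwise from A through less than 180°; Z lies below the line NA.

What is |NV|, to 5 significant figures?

41.638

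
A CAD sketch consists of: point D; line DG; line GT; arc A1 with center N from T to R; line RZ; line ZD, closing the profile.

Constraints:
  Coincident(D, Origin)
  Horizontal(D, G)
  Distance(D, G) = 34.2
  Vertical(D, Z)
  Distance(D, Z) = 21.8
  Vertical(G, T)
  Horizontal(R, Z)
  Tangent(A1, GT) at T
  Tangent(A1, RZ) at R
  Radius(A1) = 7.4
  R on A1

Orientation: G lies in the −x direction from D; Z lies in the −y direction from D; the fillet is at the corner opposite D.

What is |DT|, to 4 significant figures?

37.11

D is at the origin; DG is horizontal with |DG| = 34.2 and G on the −x side, so G = (-34.20, 0.000). D and Z share the same x with |DZ| = 21.8 and Z on the −y side, so Z = (0.000, -21.80). The virtual corner opposite D is at (-34.20, -21.80). Since A1 is tangent to GT there, NT ⟂ GT and since A1 is tangent to RZ there, NR ⟂ RZ, with radius 7.4, so the center N sits 7.4 in from both sides at N = (-26.80, -14.40). That places the tangent points at T = (-34.20, -14.40) on GT and R = (-26.80, -21.80) on RZ. Then |DT| = |T − D| = 37.11.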